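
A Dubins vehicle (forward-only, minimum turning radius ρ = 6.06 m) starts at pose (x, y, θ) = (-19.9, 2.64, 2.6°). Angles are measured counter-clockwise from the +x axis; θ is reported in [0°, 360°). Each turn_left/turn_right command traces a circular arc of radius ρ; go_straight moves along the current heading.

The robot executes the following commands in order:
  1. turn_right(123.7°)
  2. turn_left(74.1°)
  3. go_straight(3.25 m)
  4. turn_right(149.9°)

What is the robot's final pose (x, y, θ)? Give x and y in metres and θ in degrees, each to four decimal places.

(-17.6563, -26.1152, 163.1000°)

set_pose: (x, y, θ) = (-19.9000, 2.6400, 2.6000°), ρ = 6.06
turn_right(123.7°): centre at ρ to the right, rotate −123.7° → (-14.4361, -6.5440, -121.1000° ≡ 238.9000°)
turn_left(74.1°): centre at ρ to the left, rotate +74.1° → (-13.6791, -13.8071, 313.0000°)
go_straight(3.25): x += 3.25·cos θ, y += 3.25·sin θ → (-11.4627, -16.1840, 313.0000°)
turn_right(149.9°): centre at ρ to the right, rotate −149.9° → (-17.6563, -26.1152, 163.1000°)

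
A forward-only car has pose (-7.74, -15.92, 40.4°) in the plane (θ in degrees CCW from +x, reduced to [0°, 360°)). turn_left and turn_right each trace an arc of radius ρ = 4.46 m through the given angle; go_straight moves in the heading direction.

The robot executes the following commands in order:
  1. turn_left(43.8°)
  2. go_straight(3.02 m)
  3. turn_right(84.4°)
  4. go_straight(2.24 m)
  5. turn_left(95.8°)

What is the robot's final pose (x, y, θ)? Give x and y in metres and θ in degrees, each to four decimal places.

(5.2587, -1.0731, 95.6000°)

set_pose: (x, y, θ) = (-7.7400, -15.9200, 40.4000°), ρ = 4.46
turn_left(43.8°): centre at ρ to the left, rotate +43.8° → (-6.1934, -12.9743, 84.2000°)
go_straight(3.02): x += 3.02·cos θ, y += 3.02·sin θ → (-5.8883, -9.9697, 84.2000°)
turn_right(84.4°): centre at ρ to the right, rotate −84.4° → (-1.4355, -5.9604, -0.2000° ≡ 359.8000°)
go_straight(2.24): x += 2.24·cos θ, y += 2.24·sin θ → (0.8045, -5.9683, 359.8000°)
turn_left(95.8°): centre at ρ to the left, rotate +95.8° → (5.2587, -1.0731, 455.6000° ≡ 95.6000°)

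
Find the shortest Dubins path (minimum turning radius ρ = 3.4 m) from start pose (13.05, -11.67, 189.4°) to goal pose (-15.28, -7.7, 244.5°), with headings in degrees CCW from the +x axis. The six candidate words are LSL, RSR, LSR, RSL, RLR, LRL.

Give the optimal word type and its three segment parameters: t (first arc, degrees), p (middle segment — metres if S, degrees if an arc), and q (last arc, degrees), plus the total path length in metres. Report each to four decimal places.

Let ψ = atan2(Δy, Δx) = atan2(3.97, -28.33) = 172.0229° be the start→goal bearing.
Normalize: d = |goal − start| / ρ = 28.606814/3.4 = 8.413769, α = (θ_start − ψ) mod 360° = 17.3771° = 0.303288 rad, β = (θ_goal − ψ) mod 360° = 72.4771° = 1.264965 rad.
Common terms: sin α = 0.298660, cos α = 0.954360, sin β = 0.953597, cos β = 0.301086, cos(α−β) = 0.572146, d² = 70.791505. Work in radians in the unit-radius frame; every candidate has L = ρ·(t + p + q).
LSL: p² = 2 + d² − 2cos(α−β) + 2d(sin α − sin β) = 60.626240; p = √p² = 7.786285; φ = atan2(cos β − cos α, d + sin α − sin β) = -0.083999 rad; t = (φ − α) mod 2π = 5.895898 rad, q = (β − φ) mod 2π = 1.348964 rad → L = 3.4·(5.895898 + 7.786285 + 1.348964) = 3.4·15.031147 = 51.105900 m
RSR: p² = 2 + d² − 2cos(α−β) + 2d(sin β − sin α) = 82.668186; p = √p² = 9.092205; φ = atan2(cos α − cos β, d − sin α + sin β) = 0.071912 rad; t = (α − φ) mod 2π = 0.231377 rad, q = (φ − β) mod 2π = 5.090132 rad → L = 3.4·(0.231377 + 9.092205 + 5.090132) = 3.4·14.413714 = 49.006626 m
LSR: p² = d² − 2 + 2cos(α−β) + 2d(sin α + sin β) = 91.008201; p = √p² = 9.539822; φ = atan2(−cos α − cos β, d + sin α + sin β) − atan2(−2, p) = 0.077495 rad; t = (φ − α) mod 2π = 6.057392 rad, q = (φ − β) mod 2π = 5.095716 rad → L = 3.4·(6.057392 + 9.539822 + 5.095716) = 3.4·20.692930 = 70.355961 m
RSL: p² = d² − 2 + 2cos(α−β) − 2d(sin α + sin β) = 48.863393; p = √p² = 6.990236; φ = atan2(cos α + cos β, d − sin α − sin β) − atan2(2, p) = -0.105127 rad; t = (α − φ) mod 2π = 0.408416 rad, q = (β − φ) mod 2π = 1.370092 rad → L = 3.4·(0.408416 + 6.990236 + 1.370092) = 3.4·8.768744 = 29.813729 m
RLR: c = (6 − d² + 2cos(α−β) + 2d(sin α − sin β))/8 = -9.333523, |c| > 1 → infeasible
LRL: c = (6 − d² + 2cos(α−β) − 2d(sin α − sin β))/8 = -6.578280, |c| > 1 → infeasible
Shortest: RSL with L = 29.813729 m ≈ 29.8137 m
Convert RSL to answer units (arcs ×180/π): t = 0.408416·180/π = 23.4005°, p = ρ·p = 3.4·6.990236 = 23.7668 m, q = 1.370092·180/π = 78.5005°, L = 29.8137 m.

RSL: t = 23.4005°, p = 23.7668 m, q = 78.5005°, L = 29.8137 m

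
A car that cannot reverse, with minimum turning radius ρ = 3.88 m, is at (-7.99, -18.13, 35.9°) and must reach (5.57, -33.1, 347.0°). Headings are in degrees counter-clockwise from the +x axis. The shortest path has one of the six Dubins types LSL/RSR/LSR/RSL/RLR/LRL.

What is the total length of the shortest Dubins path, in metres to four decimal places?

22.7857 m

Let ψ = atan2(Δy, Δx) = atan2(-14.97, 13.56) = -47.8294° be the start→goal bearing.
Normalize: d = |goal − start| / ρ = 20.198379/3.88 = 5.205768, α = (θ_start − ψ) mod 360° = 83.7294° = 1.461353 rad, β = (θ_goal − ψ) mod 360° = 34.8294° = 0.607887 rad.
Common terms: sin α = 0.994017, cos α = 0.109225, sin β = 0.571134, cos β = 0.820857, cos(α−β) = 0.657375, d² = 27.100017. Work in radians in the unit-radius frame; every candidate has L = ρ·(t + p + q).
LSL: p² = 2 + d² − 2cos(α−β) + 2d(sin α − sin β) = 32.188127; p = √p² = 5.673458; φ = atan2(cos β − cos α, d + sin α − sin β) = 0.125763 rad; t = (φ − α) mod 2π = 4.947595 rad, q = (β − φ) mod 2π = 0.482124 rad → L = 3.88·(4.947595 + 5.673458 + 0.482124) = 3.88·11.103177 = 43.080328 m
RSR: p² = 2 + d² − 2cos(α−β) + 2d(sin β − sin α) = 23.382406; p = √p² = 4.835536; φ = atan2(cos α − cos β, d − sin α + sin β) = -0.147704 rad; t = (α − φ) mod 2π = 1.609056 rad, q = (φ − β) mod 2π = 5.527595 rad → L = 3.88·(1.609056 + 4.835536 + 5.527595) = 3.88·11.972187 = 46.452086 m
LSR: p² = d² − 2 + 2cos(α−β) + 2d(sin α + sin β) = 42.710395; p = √p² = 6.535319; φ = atan2(−cos α − cos β, d + sin α + sin β) − atan2(−2, p) = 0.160469 rad; t = (φ − α) mod 2π = 4.982302 rad, q = (φ − β) mod 2π = 5.835768 rad → L = 3.88·(4.982302 + 6.535319 + 5.835768) = 3.88·17.353389 = 67.331147 m
RSL: p² = d² − 2 + 2cos(α−β) − 2d(sin α + sin β) = 10.119141; p = √p² = 3.181060; φ = atan2(cos α + cos β, d − sin α − sin β) − atan2(2, p) = -0.311147 rad; t = (α − φ) mod 2π = 1.772500 rad, q = (β − φ) mod 2π = 0.919034 rad → L = 3.88·(1.772500 + 3.181060 + 0.919034) = 3.88·5.872594 = 22.785663 m
RLR: c = (6 − d² + 2cos(α−β) + 2d(sin α − sin β))/8 = -1.922801, |c| > 1 → infeasible
LRL: c = (6 − d² + 2cos(α−β) − 2d(sin α − sin β))/8 = -3.023516, |c| > 1 → infeasible
Shortest: RSL with L = 22.785663 m ≈ 22.7857 m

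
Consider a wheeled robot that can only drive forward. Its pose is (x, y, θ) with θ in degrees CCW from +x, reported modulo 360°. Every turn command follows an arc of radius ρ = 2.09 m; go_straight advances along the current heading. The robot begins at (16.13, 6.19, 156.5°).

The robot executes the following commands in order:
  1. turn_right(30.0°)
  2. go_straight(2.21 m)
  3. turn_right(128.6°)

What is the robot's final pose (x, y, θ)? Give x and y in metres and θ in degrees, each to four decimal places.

(15.7254, 11.9718, 357.9000°)

set_pose: (x, y, θ) = (16.1300, 6.1900, 156.5000°), ρ = 2.09
turn_right(30.0°): centre at ρ to the right, rotate −30.0° → (15.2833, 6.8635, 126.5000°)
go_straight(2.21): x += 2.21·cos θ, y += 2.21·sin θ → (13.9688, 8.6400, 126.5000°)
turn_right(128.6°): centre at ρ to the right, rotate −128.6° → (15.7254, 11.9718, -2.1000° ≡ 357.9000°)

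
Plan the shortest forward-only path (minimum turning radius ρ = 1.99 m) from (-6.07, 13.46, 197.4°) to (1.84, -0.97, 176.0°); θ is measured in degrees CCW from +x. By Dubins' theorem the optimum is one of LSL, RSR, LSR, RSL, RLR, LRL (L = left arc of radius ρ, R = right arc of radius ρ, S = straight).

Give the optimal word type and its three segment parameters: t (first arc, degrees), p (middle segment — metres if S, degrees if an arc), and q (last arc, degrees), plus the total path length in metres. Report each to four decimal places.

Let ψ = atan2(Δy, Δx) = atan2(-14.43, 7.91) = -61.2701° be the start→goal bearing.
Normalize: d = |goal − start| / ρ = 16.455789/1.99 = 8.269241, α = (θ_start − ψ) mod 360° = 258.6701° = 4.514644 rad, β = (θ_goal − ψ) mod 360° = 237.2701° = 4.141144 rad.
Common terms: sin α = -0.980512, cos α = -0.196459, sin β = -0.841228, cos β = -0.540680, cos(α−β) = 0.931056, d² = 68.380344. Work in radians in the unit-radius frame; every candidate has L = ρ·(t + p + q).
LSL: p² = 2 + d² − 2cos(α−β) + 2d(sin α − sin β) = 66.214690; p = √p² = 8.137241; φ = atan2(cos β − cos α, d + sin α − sin β) = -0.042315 rad; t = (φ − α) mod 2π = 1.726227 rad, q = (β − φ) mod 2π = 4.183458 rad → L = 1.99·(1.726227 + 8.137241 + 4.183458) = 1.99·14.046926 = 27.953382 m
RSR: p² = 2 + d² − 2cos(α−β) + 2d(sin β − sin α) = 70.821775; p = √p² = 8.415567; φ = atan2(cos α − cos β, d − sin α + sin β) = 0.040914 rad; t = (α − φ) mod 2π = 4.473730 rad, q = (φ − β) mod 2π = 2.182956 rad → L = 1.99·(4.473730 + 8.415567 + 2.182956) = 1.99·15.072253 = 29.993784 m
LSR: p² = d² − 2 + 2cos(α−β) + 2d(sin α + sin β) = 38.113635; p = √p² = 6.173624; φ = atan2(−cos α − cos β, d + sin α + sin β) − atan2(−2, p) = 0.427125 rad; t = (φ − α) mod 2π = 2.195666 rad, q = (φ − β) mod 2π = 2.569167 rad → L = 1.99·(2.195666 + 6.173624 + 2.569167) = 1.99·10.938457 = 21.767530 m
RSL: p² = d² − 2 + 2cos(α−β) − 2d(sin α + sin β) = 98.371276; p = √p² = 9.918229; φ = atan2(cos α + cos β, d − sin α − sin β) − atan2(2, p) = -0.271900 rad; t = (α − φ) mod 2π = 4.786544 rad, q = (β − φ) mod 2π = 4.413044 rad → L = 1.99·(4.786544 + 9.918229 + 4.413044) = 1.99·19.117818 = 38.044457 m
RLR: c = (6 − d² + 2cos(α−β) + 2d(sin α − sin β))/8 = -7.852722, |c| > 1 → infeasible
LRL: c = (6 − d² + 2cos(α−β) − 2d(sin α − sin β))/8 = -7.276836, |c| > 1 → infeasible
Shortest: LSR with L = 21.767530 m ≈ 21.7675 m
Convert LSR to answer units (arcs ×180/π): t = 2.195666·180/π = 125.8024°, p = ρ·p = 1.99·6.173624 = 12.2855 m, q = 2.569167·180/π = 147.2024°, L = 21.7675 m.

LSR: t = 125.8024°, p = 12.2855 m, q = 147.2024°, L = 21.7675 m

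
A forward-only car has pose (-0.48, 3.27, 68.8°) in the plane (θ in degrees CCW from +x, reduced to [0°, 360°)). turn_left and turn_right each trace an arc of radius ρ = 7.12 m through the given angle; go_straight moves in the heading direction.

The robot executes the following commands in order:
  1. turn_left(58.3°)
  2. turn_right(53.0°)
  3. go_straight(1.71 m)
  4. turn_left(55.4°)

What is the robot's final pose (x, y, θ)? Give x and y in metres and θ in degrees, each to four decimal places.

(-3.4933, 24.5091, 129.5000°)

set_pose: (x, y, θ) = (-0.4800, 3.2700, 68.8000°), ρ = 7.12
turn_left(58.3°): centre at ρ to the left, rotate +58.3° → (-1.4393, 10.1396, 127.1000°)
turn_right(53.0°): centre at ρ to the right, rotate −53.0° → (-2.6081, 16.3850, 74.1000°)
go_straight(1.71): x += 1.71·cos θ, y += 1.71·sin θ → (-2.1397, 18.0296, 74.1000°)
turn_left(55.4°): centre at ρ to the left, rotate +55.4° → (-3.4933, 24.5091, 129.5000°)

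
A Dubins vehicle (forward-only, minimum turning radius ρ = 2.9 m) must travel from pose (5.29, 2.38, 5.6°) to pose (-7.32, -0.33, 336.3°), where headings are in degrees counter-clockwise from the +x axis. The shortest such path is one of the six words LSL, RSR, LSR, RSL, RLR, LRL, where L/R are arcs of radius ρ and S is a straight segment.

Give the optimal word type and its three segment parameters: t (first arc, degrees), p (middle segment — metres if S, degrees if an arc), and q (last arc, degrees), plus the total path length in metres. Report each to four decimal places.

LSL: t = 189.1605°, p = 11.5423 m, q = 141.5395°, L = 28.2805 m

Let ψ = atan2(Δy, Δx) = atan2(-2.71, -12.61) = -167.8711° be the start→goal bearing.
Normalize: d = |goal − start| / ρ = 12.897915/2.9 = 4.447557, α = (θ_start − ψ) mod 360° = 173.4711° = 3.027642 rad, β = (θ_goal − ψ) mod 360° = 144.1711° = 2.516261 rad.
Common terms: sin α = 0.113704, cos α = -0.993515, sin β = 0.585366, cos β = -0.810769, cos(α−β) = 0.872069, d² = 19.780761. Work in radians in the unit-radius frame; every candidate has L = ρ·(t + p + q).
LSL: p² = 2 + d² − 2cos(α−β) + 2d(sin α − sin β) = 15.841132; p = √p² = 3.980092; φ = atan2(cos β − cos α, d + sin α − sin β) = 0.045931 rad; t = (φ − α) mod 2π = 3.301474 rad, q = (β − φ) mod 2π = 2.470330 rad → L = 2.9·(3.301474 + 3.980092 + 2.470330) = 2.9·9.751896 = 28.280498 m
RSR: p² = 2 + d² − 2cos(α−β) + 2d(sin β − sin α) = 24.232113; p = √p² = 4.922612; φ = atan2(cos α − cos β, d − sin α + sin β) = -0.037132 rad; t = (α − φ) mod 2π = 3.064774 rad, q = (φ − β) mod 2π = 3.729792 rad → L = 2.9·(3.064774 + 4.922612 + 3.729792) = 2.9·11.717179 = 33.979820 m
LSR: p² = d² − 2 + 2cos(α−β) + 2d(sin α + sin β) = 25.743212; p = √p² = 5.073777; φ = atan2(−cos α − cos β, d + sin α + sin β) − atan2(−2, p) = 0.712670 rad; t = (φ − α) mod 2π = 3.968213 rad, q = (φ − β) mod 2π = 4.479595 rad → L = 2.9·(3.968213 + 5.073777 + 4.479595) = 2.9·13.521585 = 39.212596 m
RSL: p² = d² − 2 + 2cos(α−β) − 2d(sin α + sin β) = 13.306587; p = √p² = 3.647820; φ = atan2(cos α + cos β, d − sin α − sin β) − atan2(2, p) = -0.950122 rad; t = (α − φ) mod 2π = 3.977764 rad, q = (β − φ) mod 2π = 3.466382 rad → L = 2.9·(3.977764 + 3.647820 + 3.466382) = 2.9·11.091966 = 32.166701 m
RLR: c = (6 − d² + 2cos(α−β) + 2d(sin α − sin β))/8 = -2.029014, |c| > 1 → infeasible
LRL: c = (6 − d² + 2cos(α−β) − 2d(sin α − sin β))/8 = -0.980141; p = 2π − arccos c = 3.341215 rad; φ = atan2(cos β − cos α, d + sin α − sin β) = 0.045931 rad; t = (φ − α + p/2) mod 2π = 4.972082 rad, q = (β − α − t + p) mod 2π = 4.140937 rad → L = 2.9·(4.972082 + 3.341215 + 4.140937) = 2.9·12.454234 = 36.117279 m
Shortest: LSL with L = 28.280498 m ≈ 28.2805 m
Convert LSL to answer units (arcs ×180/π): t = 3.301474·180/π = 189.1605°, p = ρ·p = 2.9·3.980092 = 11.5423 m, q = 2.470330·180/π = 141.5395°, L = 28.2805 m.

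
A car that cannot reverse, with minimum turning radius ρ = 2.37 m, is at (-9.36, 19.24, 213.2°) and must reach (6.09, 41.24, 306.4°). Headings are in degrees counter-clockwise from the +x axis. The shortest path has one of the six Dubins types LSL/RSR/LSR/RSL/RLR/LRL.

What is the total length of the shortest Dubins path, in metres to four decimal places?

34.8389 m

Let ψ = atan2(Δy, Δx) = atan2(22.00, 15.45) = 54.9207° be the start→goal bearing.
Normalize: d = |goal − start| / ρ = 26.883127/2.37 = 11.343091, α = (θ_start − ψ) mod 360° = 158.2793° = 2.762495 rad, β = (θ_goal − ψ) mod 360° = 251.4793° = 4.389142 rad.
Common terms: sin α = 0.370082, cos α = -0.928999, sin β = -0.948209, cos β = -0.317647, cos(α−β) = -0.055822, d² = 128.665723. Work in radians in the unit-radius frame; every candidate has L = ρ·(t + p + q).
LSL: p² = 2 + d² − 2cos(α−β) + 2d(sin α − sin β) = 160.684360; p = √p² = 12.676133; φ = atan2(cos β − cos α, d + sin α − sin β) = 0.048247 rad; t = (φ − α) mod 2π = 3.568937 rad, q = (β − φ) mod 2π = 4.340895 rad → L = 2.37·(3.568937 + 12.676133 + 4.340895) = 2.37·20.585966 = 48.788739 m
RSR: p² = 2 + d² − 2cos(α−β) + 2d(sin β − sin α) = 100.870372; p = √p² = 10.043424; φ = atan2(cos α − cos β, d − sin α + sin β) = -0.060909 rad; t = (α − φ) mod 2π = 2.823404 rad, q = (φ − β) mod 2π = 1.833135 rad → L = 2.37·(2.823404 + 10.043424 + 1.833135) = 2.37·14.699963 = 34.838912 m
LSR: p² = d² − 2 + 2cos(α−β) + 2d(sin α + sin β) = 113.438585; p = √p² = 10.650755; φ = atan2(−cos α − cos β, d + sin α + sin β) − atan2(−2, p) = 0.300911 rad; t = (φ − α) mod 2π = 3.821601 rad, q = (φ − β) mod 2π = 2.194954 rad → L = 2.37·(3.821601 + 10.650755 + 2.194954) = 2.37·16.667310 = 39.501525 m
RSL: p² = d² − 2 + 2cos(α−β) − 2d(sin α + sin β) = 139.669575; p = √p² = 11.818188; φ = atan2(cos α + cos β, d − sin α − sin β) − atan2(2, p) = -0.271837 rad; t = (α − φ) mod 2π = 3.034333 rad, q = (β − φ) mod 2π = 4.660979 rad → L = 2.37·(3.034333 + 11.818188 + 4.660979) = 2.37·19.513500 = 46.246996 m
RLR: c = (6 − d² + 2cos(α−β) + 2d(sin α − sin β))/8 = -11.608797, |c| > 1 → infeasible
LRL: c = (6 − d² + 2cos(α−β) − 2d(sin α − sin β))/8 = -19.085545, |c| > 1 → infeasible
Shortest: RSR with L = 34.838912 m ≈ 34.8389 m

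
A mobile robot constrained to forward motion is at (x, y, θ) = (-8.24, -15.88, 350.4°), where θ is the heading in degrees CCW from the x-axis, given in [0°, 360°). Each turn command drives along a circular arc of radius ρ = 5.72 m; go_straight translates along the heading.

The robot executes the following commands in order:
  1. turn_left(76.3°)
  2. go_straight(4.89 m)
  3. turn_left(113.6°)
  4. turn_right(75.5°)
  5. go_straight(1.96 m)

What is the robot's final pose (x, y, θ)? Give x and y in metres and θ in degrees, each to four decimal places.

(-11.4427, 6.1248, 104.8000°)

set_pose: (x, y, θ) = (-8.2400, -15.8800, 350.4000°), ρ = 5.72
turn_left(76.3°): centre at ρ to the left, rotate +76.3° → (-2.0326, -12.5026, 426.7000° ≡ 66.7000°)
go_straight(4.89): x += 4.89·cos θ, y += 4.89·sin θ → (-0.0984, -8.0114, 66.7000°)
turn_left(113.6°): centre at ρ to the left, rotate +113.6° → (-5.3818, -0.0290, 180.3000°)
turn_right(75.5°): centre at ρ to the right, rotate −75.5° → (-10.9420, 4.2298, 104.8000°)
go_straight(1.96): x += 1.96·cos θ, y += 1.96·sin θ → (-11.4427, 6.1248, 104.8000°)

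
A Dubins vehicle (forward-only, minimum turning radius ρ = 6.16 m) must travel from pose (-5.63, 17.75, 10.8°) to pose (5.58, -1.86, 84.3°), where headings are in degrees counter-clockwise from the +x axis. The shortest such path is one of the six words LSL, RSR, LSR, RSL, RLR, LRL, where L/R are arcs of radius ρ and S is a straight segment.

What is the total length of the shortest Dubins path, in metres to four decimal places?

45.6440 m

Let ψ = atan2(Δy, Δx) = atan2(-19.61, 11.21) = -60.2457° be the start→goal bearing.
Normalize: d = |goal − start| / ρ = 22.587966/6.16 = 3.666878, α = (θ_start − ψ) mod 360° = 71.0457° = 1.239981 rad, β = (θ_goal − ψ) mod 360° = 144.5457° = 2.522798 rad.
Common terms: sin α = 0.945778, cos α = 0.324814, sin β = 0.580054, cos β = -0.814578, cos(α−β) = 0.284015, d² = 13.445991. Work in radians in the unit-radius frame; every candidate has L = ρ·(t + p + q).
LSL: p² = 2 + d² − 2cos(α−β) + 2d(sin α − sin β) = 17.560092; p = √p² = 4.190476; φ = atan2(cos β − cos α, d + sin α − sin β) = -0.275367 rad; t = (φ − α) mod 2π = 4.767837 rad, q = (β − φ) mod 2π = 2.798165 rad → L = 6.16·(4.767837 + 4.190476 + 2.798165) = 6.16·11.756479 = 72.419908 m
RSR: p² = 2 + d² − 2cos(α−β) + 2d(sin β − sin α) = 12.195829; p = √p² = 3.492253; φ = atan2(cos α − cos β, d − sin α + sin β) = 0.332347 rad; t = (α − φ) mod 2π = 0.907634 rad, q = (φ − β) mod 2π = 4.092735 rad → L = 6.16·(0.907634 + 3.492253 + 4.092735) = 6.16·8.492621 = 52.314546 m
LSR: p² = d² − 2 + 2cos(α−β) + 2d(sin α + sin β) = 23.204097; p = √p² = 4.817063; φ = atan2(−cos α − cos β, d + sin α + sin β) − atan2(−2, p) = 0.487572 rad; t = (φ − α) mod 2π = 5.530777 rad, q = (φ − β) mod 2π = 4.247960 rad → L = 6.16·(5.530777 + 4.817063 + 4.247960) = 6.16·14.595799 = 89.910123 m
RSL: p² = d² − 2 + 2cos(α−β) − 2d(sin α + sin β) = 0.823947; p = √p² = 0.907715; φ = atan2(cos α + cos β, d − sin α − sin β) − atan2(2, p) = -1.369620 rad; t = (α − φ) mod 2π = 2.609601 rad, q = (β − φ) mod 2π = 3.892418 rad → L = 6.16·(2.609601 + 0.907715 + 3.892418) = 6.16·7.409734 = 45.643961 m
RLR: c = (6 − d² + 2cos(α−β) + 2d(sin α − sin β))/8 = -0.524479; p = 2π − arccos c = 4.160286 rad; φ = atan2(cos α − cos β, d − sin α + sin β) = 0.332347 rad; t = (α − φ + p/2) mod 2π = 2.987777 rad, q = (α − β − t + p) mod 2π = 6.172878 rad → L = 6.16·(2.987777 + 4.160286 + 6.172878) = 6.16·13.320941 = 82.056996 m
LRL: c = (6 − d² + 2cos(α−β) − 2d(sin α − sin β))/8 = -1.195011, |c| > 1 → infeasible
Shortest: RSL with L = 45.643961 m ≈ 45.6440 m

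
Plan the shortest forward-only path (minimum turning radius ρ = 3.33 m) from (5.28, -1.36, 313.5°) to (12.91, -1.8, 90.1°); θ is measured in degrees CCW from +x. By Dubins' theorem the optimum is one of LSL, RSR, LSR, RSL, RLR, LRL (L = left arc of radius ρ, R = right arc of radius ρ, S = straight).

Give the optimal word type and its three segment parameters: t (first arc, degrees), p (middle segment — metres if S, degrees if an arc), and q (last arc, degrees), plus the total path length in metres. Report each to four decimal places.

Let ψ = atan2(Δy, Δx) = atan2(-0.44, 7.63) = -3.3004° be the start→goal bearing.
Normalize: d = |goal − start| / ρ = 7.642676/3.33 = 2.295098, α = (θ_start − ψ) mod 360° = 316.8004° = 5.529211 rad, β = (θ_goal − ψ) mod 360° = 93.4004° = 1.630145 rad.
Common terms: sin α = -0.684542, cos α = 0.728974, sin β = 0.998239, cos β = -0.059314, cos(α−β) = -0.726575, d² = 5.267475. Work in radians in the unit-radius frame; every candidate has L = ρ·(t + p + q).
LSL: p² = 2 + d² − 2cos(α−β) + 2d(sin α − sin β) = 0.996329; p = √p² = 0.998163; φ = atan2(cos β − cos α, d + sin α − sin β) = -0.910382 rad; t = (φ − α) mod 2π = 6.126778 rad, q = (β − φ) mod 2π = 2.540527 rad → L = 3.33·(6.126778 + 0.998163 + 2.540527) = 3.33·9.665468 = 32.186008 m
RSR: p² = 2 + d² − 2cos(α−β) + 2d(sin β − sin α) = 16.444919; p = √p² = 4.055234; φ = atan2(cos α − cos β, d − sin α + sin β) = 0.195633 rad; t = (α − φ) mod 2π = 5.333577 rad, q = (φ − β) mod 2π = 4.848674 rad → L = 3.33·(5.333577 + 4.055234 + 4.848674) = 3.33·14.237484 = 47.410823 m
LSR: p² = d² − 2 + 2cos(α−β) + 2d(sin α + sin β) = 3.254259; p = √p² = 1.803957; φ = atan2(−cos α − cos β, d + sin α + sin β) − atan2(−2, p) = 0.585621 rad; t = (φ − α) mod 2π = 1.339596 rad, q = (φ − β) mod 2π = 5.238662 rad → L = 3.33·(1.339596 + 1.803957 + 5.238662) = 3.33·8.382214 = 27.912773 m
RSL: p² = d² − 2 + 2cos(α−β) − 2d(sin α + sin β) = 0.374391; p = √p² = 0.611875; φ = atan2(cos α + cos β, d − sin α − sin β) − atan2(2, p) = -0.947981 rad; t = (α − φ) mod 2π = 0.194006 rad, q = (β − φ) mod 2π = 2.578126 rad → L = 3.33·(0.194006 + 0.611875 + 2.578126) = 3.33·3.384007 = 11.268742 m
RLR: c = (6 − d² + 2cos(α−β) + 2d(sin α − sin β))/8 = -1.055615, |c| > 1 → infeasible
LRL: c = (6 − d² + 2cos(α−β) − 2d(sin α − sin β))/8 = 0.875459; p = 2π − arccos c = 5.778773 rad; φ = atan2(cos β − cos α, d + sin α − sin β) = -0.910382 rad; t = (φ − α + p/2) mod 2π = 2.732979 rad, q = (β − α − t + p) mod 2π = 5.429914 rad → L = 3.33·(2.732979 + 5.778773 + 5.429914) = 3.33·13.941667 = 46.425750 m
Shortest: RSL with L = 11.268742 m ≈ 11.2687 m
Convert RSL to answer units (arcs ×180/π): t = 0.194006·180/π = 11.1157°, p = ρ·p = 3.33·0.611875 = 2.0375 m, q = 2.578126·180/π = 147.7157°, L = 11.2687 m.

RSL: t = 11.1157°, p = 2.0375 m, q = 147.7157°, L = 11.2687 m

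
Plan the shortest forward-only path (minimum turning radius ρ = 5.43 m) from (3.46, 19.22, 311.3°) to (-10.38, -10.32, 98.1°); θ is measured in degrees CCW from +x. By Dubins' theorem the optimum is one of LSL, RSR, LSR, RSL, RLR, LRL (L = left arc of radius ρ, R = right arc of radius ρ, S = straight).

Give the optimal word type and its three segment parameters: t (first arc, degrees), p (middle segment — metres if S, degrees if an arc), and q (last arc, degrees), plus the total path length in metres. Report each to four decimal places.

Let ψ = atan2(Δy, Δx) = atan2(-29.54, -13.84) = -115.1039° be the start→goal bearing.
Normalize: d = |goal − start| / ρ = 32.621422/5.43 = 6.007628, α = (θ_start − ψ) mod 360° = 66.4039° = 1.158967 rad, β = (θ_goal − ψ) mod 360° = 213.2039° = 3.721110 rad.
Common terms: sin α = 0.916390, cos α = 0.400287, sin β = -0.547620, cos β = -0.836727, cos(α−β) = -0.836764, d² = 36.091599. Work in radians in the unit-radius frame; every candidate has L = ρ·(t + p + q).
LSL: p² = 2 + d² − 2cos(α−β) + 2d(sin α − sin β) = 57.355587; p = √p² = 7.573347; φ = atan2(cos β − cos α, d + sin α − sin β) = -0.164073 rad; t = (φ − α) mod 2π = 4.960146 rad, q = (β − φ) mod 2π = 3.885183 rad → L = 5.43·(4.960146 + 7.573347 + 3.885183) = 5.43·16.418676 = 89.153409 m
RSR: p² = 2 + d² − 2cos(α−β) + 2d(sin β − sin α) = 22.174670; p = √p² = 4.708999; φ = atan2(cos α − cos β, d − sin α + sin β) = 0.265811 rad; t = (α − φ) mod 2π = 0.893156 rad, q = (φ − β) mod 2π = 2.827886 rad → L = 5.43·(0.893156 + 4.708999 + 2.827886) = 5.43·8.430041 = 45.775121 m
LSR: p² = d² − 2 + 2cos(α−β) + 2d(sin α + sin β) = 36.848935; p = √p² = 6.070332; φ = atan2(−cos α − cos β, d + sin α + sin β) − atan2(−2, p) = 0.386610 rad; t = (φ − α) mod 2π = 5.510829 rad, q = (φ − β) mod 2π = 2.948686 rad → L = 5.43·(5.510829 + 6.070332 + 2.948686) = 5.43·14.529847 = 78.897068 m
RSL: p² = d² − 2 + 2cos(α−β) − 2d(sin α + sin β) = 27.987207; p = √p² = 5.290294; φ = atan2(cos α + cos β, d − sin α − sin β) − atan2(2, p) = -0.438687 rad; t = (α − φ) mod 2π = 1.597654 rad, q = (β − φ) mod 2π = 4.159797 rad → L = 5.43·(1.597654 + 5.290294 + 4.159797) = 5.43·11.047745 = 59.989257 m
RLR: c = (6 − d² + 2cos(α−β) + 2d(sin α − sin β))/8 = -1.771834, |c| > 1 → infeasible
LRL: c = (6 − d² + 2cos(α−β) − 2d(sin α − sin β))/8 = -6.169448, |c| > 1 → infeasible
Shortest: RSR with L = 45.775121 m ≈ 45.7751 m
Convert RSR to answer units (arcs ×180/π): t = 0.893156·180/π = 51.1741°, p = ρ·p = 5.43·4.708999 = 25.5699 m, q = 2.827886·180/π = 162.0259°, L = 45.7751 m.

RSR: t = 51.1741°, p = 25.5699 m, q = 162.0259°, L = 45.7751 m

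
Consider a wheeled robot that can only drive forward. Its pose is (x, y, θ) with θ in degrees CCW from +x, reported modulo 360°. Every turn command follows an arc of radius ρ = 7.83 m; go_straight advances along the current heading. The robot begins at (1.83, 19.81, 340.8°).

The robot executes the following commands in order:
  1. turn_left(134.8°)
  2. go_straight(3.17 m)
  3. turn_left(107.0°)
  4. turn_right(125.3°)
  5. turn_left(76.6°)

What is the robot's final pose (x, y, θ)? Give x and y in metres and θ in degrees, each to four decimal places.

(-22.2656, 47.3864, 173.9000°)

set_pose: (x, y, θ) = (1.8300, 19.8100, 340.8000°), ρ = 7.83
turn_left(134.8°): centre at ρ to the left, rotate +134.8° → (11.4664, 30.5877, 475.6000° ≡ 115.6000°)
go_straight(3.17): x += 3.17·cos θ, y += 3.17·sin θ → (10.0967, 33.4465, 115.6000°)
turn_left(107.0°): centre at ρ to the left, rotate +107.0° → (-2.2646, 35.8269, 222.6000°)
turn_right(125.3°): centre at ρ to the right, rotate −125.3° → (-15.3311, 40.5956, 97.3000°)
turn_left(76.6°): centre at ρ to the left, rotate +76.6° → (-22.2656, 47.3864, 173.9000°)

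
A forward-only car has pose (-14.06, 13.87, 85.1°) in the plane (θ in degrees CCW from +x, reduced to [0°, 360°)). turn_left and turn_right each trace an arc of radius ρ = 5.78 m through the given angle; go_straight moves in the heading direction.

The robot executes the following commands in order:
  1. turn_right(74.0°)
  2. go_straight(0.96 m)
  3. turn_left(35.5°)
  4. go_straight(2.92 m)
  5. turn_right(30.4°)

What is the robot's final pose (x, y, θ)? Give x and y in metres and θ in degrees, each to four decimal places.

(-0.7917, 24.6342, 16.2000°)

set_pose: (x, y, θ) = (-14.0600, 13.8700, 85.1000°), ρ = 5.78
turn_right(74.0°): centre at ρ to the right, rotate −74.0° → (-9.4139, 19.0482, 11.1000°)
go_straight(0.96): x += 0.96·cos θ, y += 0.96·sin θ → (-8.4719, 19.2330, 11.1000°)
turn_left(35.5°): centre at ρ to the left, rotate +35.5° → (-5.3850, 20.9335, 46.6000°)
go_straight(2.92): x += 2.92·cos θ, y += 2.92·sin θ → (-3.3787, 23.0551, 46.6000°)
turn_right(30.4°): centre at ρ to the right, rotate −30.4° → (-0.7917, 24.6342, 16.2000°)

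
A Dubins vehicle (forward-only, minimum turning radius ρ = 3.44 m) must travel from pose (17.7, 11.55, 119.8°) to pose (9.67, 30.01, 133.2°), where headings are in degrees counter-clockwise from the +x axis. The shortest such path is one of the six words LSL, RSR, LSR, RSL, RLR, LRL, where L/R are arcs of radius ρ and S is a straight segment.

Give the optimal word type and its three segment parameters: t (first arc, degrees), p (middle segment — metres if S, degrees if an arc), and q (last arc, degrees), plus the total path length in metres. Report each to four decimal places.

Let ψ = atan2(Δy, Δx) = atan2(18.46, -8.03) = 113.5088° be the start→goal bearing.
Normalize: d = |goal − start| / ρ = 20.130884/3.44 = 5.852001, α = (θ_start − ψ) mod 360° = 6.2912° = 0.109803 rad, β = (θ_goal − ψ) mod 360° = 19.6912° = 0.343677 rad.
Common terms: sin α = 0.109582, cos α = 0.993978, sin β = 0.336951, cos β = 0.941522, cos(α−β) = 0.972776, d² = 34.245918. Work in radians in the unit-radius frame; every candidate has L = ρ·(t + p + q).
LSL: p² = 2 + d² − 2cos(α−β) + 2d(sin α − sin β) = 31.639239; p = √p² = 5.624877; φ = atan2(cos β − cos α, d + sin α − sin β) = -0.009326 rad; t = (φ − α) mod 2π = 6.164057 rad, q = (β − φ) mod 2π = 0.353002 rad → L = 3.44·(6.164057 + 5.624877 + 0.353002) = 3.44·12.141936 = 41.768261 m
RSR: p² = 2 + d² − 2cos(α−β) + 2d(sin β − sin α) = 36.961494; p = √p² = 6.079597; φ = atan2(cos α − cos β, d − sin α + sin β) = 0.008628 rad; t = (α − φ) mod 2π = 0.101174 rad, q = (φ − β) mod 2π = 5.948137 rad → L = 3.44·(0.101174 + 6.079597 + 5.948137) = 3.44·12.128908 = 41.723443 m
LSR: p² = d² − 2 + 2cos(α−β) + 2d(sin α + sin β) = 39.417694; p = √p² = 6.278351; φ = atan2(−cos α − cos β, d + sin α + sin β) − atan2(−2, p) = 0.010257 rad; t = (φ − α) mod 2π = 6.183640 rad, q = (φ − β) mod 2π = 5.949766 rad → L = 3.44·(6.183640 + 6.278351 + 5.949766) = 3.44·18.411756 = 63.336442 m
RSL: p² = d² − 2 + 2cos(α−β) − 2d(sin α + sin β) = 28.965247; p = √p² = 5.381937; φ = atan2(cos α + cos β, d − sin α − sin β) − atan2(2, p) = -0.011958 rad; t = (α − φ) mod 2π = 0.121761 rad, q = (β − φ) mod 2π = 0.355635 rad → L = 3.44·(0.121761 + 5.381937 + 0.355635) = 3.44·5.859333 = 20.156105 m
RLR: c = (6 − d² + 2cos(α−β) + 2d(sin α − sin β))/8 = -3.620187, |c| > 1 → infeasible
LRL: c = (6 − d² + 2cos(α−β) − 2d(sin α − sin β))/8 = -2.954905, |c| > 1 → infeasible
Shortest: RSL with L = 20.156105 m ≈ 20.1561 m
Convert RSL to answer units (arcs ×180/π): t = 0.121761·180/π = 6.9764°, p = ρ·p = 3.44·5.381937 = 18.5139 m, q = 0.355635·180/π = 20.3764°, L = 20.1561 m.

RSL: t = 6.9764°, p = 18.5139 m, q = 20.3764°, L = 20.1561 m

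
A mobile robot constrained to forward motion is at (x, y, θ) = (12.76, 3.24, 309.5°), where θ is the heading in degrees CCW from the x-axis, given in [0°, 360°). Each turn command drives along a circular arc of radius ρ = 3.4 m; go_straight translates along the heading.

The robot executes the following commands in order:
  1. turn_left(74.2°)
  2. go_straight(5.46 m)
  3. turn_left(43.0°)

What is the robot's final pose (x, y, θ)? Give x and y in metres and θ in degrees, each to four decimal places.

set_pose: (x, y, θ) = (12.7600, 3.2400, 309.5000°), ρ = 3.4
turn_left(74.2°): centre at ρ to the left, rotate +74.2° → (16.7501, 2.2894, 383.7000° ≡ 23.7000°)
go_straight(5.46): x += 5.46·cos θ, y += 5.46·sin θ → (21.7497, 4.4840, 23.7000°)
turn_left(43.0°): centre at ρ to the left, rotate +43.0° → (23.5058, 6.2524, 66.7000°)

(23.5058, 6.2524, 66.7000°)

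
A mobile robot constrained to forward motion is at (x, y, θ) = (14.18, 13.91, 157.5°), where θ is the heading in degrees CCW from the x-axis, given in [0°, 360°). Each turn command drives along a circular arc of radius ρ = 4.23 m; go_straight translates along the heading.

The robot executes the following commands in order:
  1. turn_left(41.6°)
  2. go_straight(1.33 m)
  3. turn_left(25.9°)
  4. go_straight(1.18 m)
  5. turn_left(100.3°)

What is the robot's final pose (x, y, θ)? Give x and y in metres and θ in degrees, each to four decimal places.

set_pose: (x, y, θ) = (14.1800, 13.9100, 157.5000°), ρ = 4.23
turn_left(41.6°): centre at ρ to the left, rotate +41.6° → (11.1771, 13.9991, 199.1000°)
go_straight(1.33): x += 1.33·cos θ, y += 1.33·sin θ → (9.9203, 13.5639, 199.1000°)
turn_left(25.9°): centre at ρ to the left, rotate +25.9° → (8.3134, 12.5579, 225.0000°)
go_straight(1.18): x += 1.18·cos θ, y += 1.18·sin θ → (7.4790, 11.7235, 225.0000°)
turn_left(100.3°): centre at ρ to the left, rotate +100.3° → (8.0620, 5.2547, 325.3000°)

(8.0620, 5.2547, 325.3000°)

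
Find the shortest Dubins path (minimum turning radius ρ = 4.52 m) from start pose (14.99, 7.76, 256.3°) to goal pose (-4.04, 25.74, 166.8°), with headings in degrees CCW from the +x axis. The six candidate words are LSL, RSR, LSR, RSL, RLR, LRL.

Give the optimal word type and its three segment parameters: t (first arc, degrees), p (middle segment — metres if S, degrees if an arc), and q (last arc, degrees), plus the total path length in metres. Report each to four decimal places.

RSL: t = 141.6962°, p = 17.8976 m, q = 52.1962°, L = 33.1935 m

Let ψ = atan2(Δy, Δx) = atan2(17.98, -19.03) = 136.6251° be the start→goal bearing.
Normalize: d = |goal − start| / ρ = 26.180552/4.52 = 5.792158, α = (θ_start − ψ) mod 360° = 119.6749° = 2.088721 rad, β = (θ_goal − ψ) mod 360° = 30.1749° = 0.526652 rad.
Common terms: sin α = 0.868848, cos α = -0.495078, sin β = 0.502641, cos β = 0.864495, cos(α−β) = 0.008727, d² = 33.549089. Work in radians in the unit-radius frame; every candidate has L = ρ·(t + p + q).
LSL: p² = 2 + d² − 2cos(α−β) + 2d(sin α − sin β) = 39.773891; p = √p² = 6.306655; φ = atan2(cos β − cos α, d + sin α − sin β) = 0.217283 rad; t = (φ − α) mod 2π = 4.411747 rad, q = (β − φ) mod 2π = 0.309368 rad → L = 4.52·(4.411747 + 6.306655 + 0.309368) = 4.52·11.027770 = 49.845521 m
RSR: p² = 2 + d² − 2cos(α−β) + 2d(sin β − sin α) = 31.289380; p = √p² = 5.593691; φ = atan2(cos α − cos β, d − sin α + sin β) = -0.245514 rad; t = (α − φ) mod 2π = 2.334235 rad, q = (φ − β) mod 2π = 5.511020 rad → L = 4.52·(2.334235 + 5.593691 + 5.511020) = 4.52·13.438946 = 60.744036 m
LSR: p² = d² − 2 + 2cos(α−β) + 2d(sin α + sin β) = 47.454312; p = √p² = 6.888709; φ = atan2(−cos α − cos β, d + sin α + sin β) − atan2(−2, p) = 0.231039 rad; t = (φ − α) mod 2π = 4.425503 rad, q = (φ − β) mod 2π = 5.987573 rad → L = 4.52·(4.425503 + 6.888709 + 5.987573) = 4.52·17.301785 = 78.204070 m
RSL: p² = d² − 2 + 2cos(α−β) − 2d(sin α + sin β) = 15.678771; p = √p² = 3.959643; φ = atan2(cos α + cos β, d − sin α − sin β) − atan2(2, p) = -0.384344 rad; t = (α − φ) mod 2π = 2.473065 rad, q = (β − φ) mod 2π = 0.910996 rad → L = 4.52·(2.473065 + 3.959643 + 0.910996) = 4.52·7.343704 = 33.193541 m
RLR: c = (6 − d² + 2cos(α−β) + 2d(sin α − sin β))/8 = -2.911172, |c| > 1 → infeasible
LRL: c = (6 − d² + 2cos(α−β) − 2d(sin α − sin β))/8 = -3.971736, |c| > 1 → infeasible
Shortest: RSL with L = 33.193541 m ≈ 33.1935 m
Convert RSL to answer units (arcs ×180/π): t = 2.473065·180/π = 141.6962°, p = ρ·p = 4.52·3.959643 = 17.8976 m, q = 0.910996·180/π = 52.1962°, L = 33.1935 m.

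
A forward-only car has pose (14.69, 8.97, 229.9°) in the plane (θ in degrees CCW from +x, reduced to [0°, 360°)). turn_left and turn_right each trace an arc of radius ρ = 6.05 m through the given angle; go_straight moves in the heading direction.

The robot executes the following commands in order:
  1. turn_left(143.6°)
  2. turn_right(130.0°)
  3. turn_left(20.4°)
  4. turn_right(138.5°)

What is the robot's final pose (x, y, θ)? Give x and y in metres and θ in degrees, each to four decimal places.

(16.0082, -14.3105, 125.4000°)

set_pose: (x, y, θ) = (14.6900, 8.9700, 229.9000°), ρ = 6.05
turn_left(143.6°): centre at ρ to the left, rotate +143.6° → (20.7301, -0.8098, 373.5000° ≡ 13.5000°)
turn_right(130.0°): centre at ρ to the right, rotate −130.0° → (27.5568, -9.3921, -116.5000° ≡ 243.5000°)
turn_left(20.4°): centre at ρ to the left, rotate +20.4° → (26.9554, -11.4487, 263.9000°)
turn_right(138.5°): centre at ρ to the right, rotate −138.5° → (16.0082, -14.3105, 125.4000°)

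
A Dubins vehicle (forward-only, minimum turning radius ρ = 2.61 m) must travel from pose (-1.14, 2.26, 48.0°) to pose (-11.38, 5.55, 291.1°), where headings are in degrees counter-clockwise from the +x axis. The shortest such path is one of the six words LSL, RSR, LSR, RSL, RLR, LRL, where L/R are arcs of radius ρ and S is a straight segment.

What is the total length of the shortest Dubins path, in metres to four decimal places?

17.4433 m

Let ψ = atan2(Δy, Δx) = atan2(3.29, -10.24) = 162.1884° be the start→goal bearing.
Normalize: d = |goal − start| / ρ = 10.755543/2.61 = 4.120898, α = (θ_start − ψ) mod 360° = 245.8116° = 4.290223 rad, β = (θ_goal − ψ) mod 360° = 128.9116° = 2.249933 rad.
Common terms: sin α = -0.912203, cos α = -0.409738, sin β = 0.778116, cos β = -0.628121, cos(α−β) = -0.452435, d² = 16.981797. Work in radians in the unit-radius frame; every candidate has L = ρ·(t + p + q).
LSL: p² = 2 + d² − 2cos(α−β) + 2d(sin α − sin β) = 5.955404; p = √p² = 2.440370; φ = atan2(cos β − cos α, d + sin α − sin β) = -0.089608 rad; t = (φ − α) mod 2π = 1.903355 rad, q = (β − φ) mod 2π = 2.339540 rad → L = 2.61·(1.903355 + 2.440370 + 2.339540) = 2.61·6.683265 = 17.443322 m
RSR: p² = 2 + d² − 2cos(α−β) + 2d(sin β − sin α) = 33.817929; p = √p² = 5.815318; φ = atan2(cos α − cos β, d − sin α + sin β) = 0.037562 rad; t = (α − φ) mod 2π = 4.252661 rad, q = (φ − β) mod 2π = 4.070815 rad → L = 2.61·(4.252661 + 5.815318 + 4.070815) = 2.61·14.138794 = 36.902251 m
LSR: p² = d² − 2 + 2cos(α−β) + 2d(sin α + sin β) = 12.971803; p = √p² = 3.601639; φ = atan2(−cos α − cos β, d + sin α + sin β) − atan2(−2, p) = 0.761576 rad; t = (φ − α) mod 2π = 2.754539 rad, q = (φ − β) mod 2π = 4.794829 rad → L = 2.61·(2.754539 + 3.601639 + 4.794829) = 2.61·11.151006 = 29.104127 m
RSL: p² = d² − 2 + 2cos(α−β) − 2d(sin α + sin β) = 15.182053; p = √p² = 3.896415; φ = atan2(cos α + cos β, d − sin α − sin β) − atan2(2, p) = -0.713469 rad; t = (α − φ) mod 2π = 5.003692 rad, q = (β − φ) mod 2π = 2.963402 rad → L = 2.61·(5.003692 + 3.896415 + 2.963402) = 2.61·11.863509 = 30.963758 m
RLR: c = (6 − d² + 2cos(α−β) + 2d(sin α − sin β))/8 = -3.227241, |c| > 1 → infeasible
LRL: c = (6 − d² + 2cos(α−β) − 2d(sin α − sin β))/8 = 0.255574; p = 2π − arccos c = 4.970831 rad; φ = atan2(cos β − cos α, d + sin α − sin β) = -0.089608 rad; t = (φ − α + p/2) mod 2π = 4.388770 rad, q = (β − α − t + p) mod 2π = 4.824956 rad → L = 2.61·(4.388770 + 4.970831 + 4.824956) = 2.61·14.184557 = 37.021694 m
Shortest: LSL with L = 17.443322 m ≈ 17.4433 m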